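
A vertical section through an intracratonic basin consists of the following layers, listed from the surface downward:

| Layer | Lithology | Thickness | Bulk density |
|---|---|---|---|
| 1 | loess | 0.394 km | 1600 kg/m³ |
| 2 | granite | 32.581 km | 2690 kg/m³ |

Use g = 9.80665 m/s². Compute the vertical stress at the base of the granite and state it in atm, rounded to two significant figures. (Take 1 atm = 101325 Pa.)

loess: 1600 kg/m³ × 9.80665 m/s² × 394 m = 6.182×10^6 Pa = 61.01 atm
granite: 2690 kg/m³ × 9.80665 m/s² × 32581 m = 8.595×10^8 Pa = 8482 atm
Total = 61.01 + 8482 = 8543.5 atm

8500 atm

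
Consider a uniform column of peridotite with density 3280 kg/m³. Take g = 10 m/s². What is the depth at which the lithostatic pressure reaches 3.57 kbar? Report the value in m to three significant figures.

10900 m

h = P/(ρg) = 3.57 kbar / (3280 kg/m³ × 10 m/s²) = 3.570×10^8 Pa / 32800 Pa/m = 10884 m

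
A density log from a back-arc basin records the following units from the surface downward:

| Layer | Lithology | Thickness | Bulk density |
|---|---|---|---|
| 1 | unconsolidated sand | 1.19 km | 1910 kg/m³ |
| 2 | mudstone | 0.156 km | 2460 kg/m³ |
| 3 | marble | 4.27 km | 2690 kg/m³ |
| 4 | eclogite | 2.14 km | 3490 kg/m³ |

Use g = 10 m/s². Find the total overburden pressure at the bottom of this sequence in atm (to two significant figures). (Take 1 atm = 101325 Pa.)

unconsolidated sand: 1910 kg/m³ × 10 m/s² × 1190 m = 2.273×10^7 Pa = 224.3 atm
mudstone: 2460 kg/m³ × 10 m/s² × 156 m = 3.838×10^6 Pa = 37.87 atm
marble: 2690 kg/m³ × 10 m/s² × 4270 m = 1.149×10^8 Pa = 1134 atm
eclogite: 3490 kg/m³ × 10 m/s² × 2140 m = 7.469×10^7 Pa = 737.1 atm
Total = 224.3 + 37.87 + 1134 + 737.1 = 2132.9 atm

2100 atm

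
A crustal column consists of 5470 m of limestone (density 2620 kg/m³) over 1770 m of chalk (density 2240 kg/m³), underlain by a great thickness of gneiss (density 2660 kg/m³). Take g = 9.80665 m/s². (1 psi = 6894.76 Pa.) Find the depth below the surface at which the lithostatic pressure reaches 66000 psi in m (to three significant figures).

Pressure at base of upper layers: 2620×9.80665×5470 + 2240×9.80665×1770 = 1.794×10^8 Pa = 26023 psi
Remaining pressure to be supplied by gneiss: 4.551×10^8 − 1.794×10^8 = 2.756×10^8 Pa
Additional depth in gneiss = 2.756×10^8 Pa / (2660 kg/m³ × 9.80665 m/s²) = 10566 m
Total depth = 7240 m + 10566 m = 17806 m

17800 m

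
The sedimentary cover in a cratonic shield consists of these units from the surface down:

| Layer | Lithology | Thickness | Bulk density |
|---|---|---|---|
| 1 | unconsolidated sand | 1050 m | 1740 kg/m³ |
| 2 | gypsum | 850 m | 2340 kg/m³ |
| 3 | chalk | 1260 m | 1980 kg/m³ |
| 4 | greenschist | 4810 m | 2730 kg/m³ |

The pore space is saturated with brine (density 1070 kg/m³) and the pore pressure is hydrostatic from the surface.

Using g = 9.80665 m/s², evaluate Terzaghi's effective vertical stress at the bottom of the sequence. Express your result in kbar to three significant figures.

Overburden (lithostatic) stress σ_v:
unconsolidated sand: 1740 kg/m³ × 9.80665 m/s² × 1050 m = 1.792×10^7 Pa = 17.92 MPa
gypsum: 2340 kg/m³ × 9.80665 m/s² × 850 m = 1.951×10^7 Pa = 19.51 MPa
chalk: 1980 kg/m³ × 9.80665 m/s² × 1260 m = 2.447×10^7 Pa = 24.47 MPa
greenschist: 2730 kg/m³ × 9.80665 m/s² × 4810 m = 1.288×10^8 Pa = 128.8 MPa
Total = 17.92 + 19.51 + 24.47 + 128.8 = 190.66 MPa
Pore pressure P_p = 1070 kg/m³ × 9.80665 m/s² × 7970 m = 8.363×10^7 Pa = 83.63 MPa
Effective stress σ' = σ_v − P_p = 190.7 − 83.63 = 107.03 MPa = 1.0703 kbar

1.07 kbar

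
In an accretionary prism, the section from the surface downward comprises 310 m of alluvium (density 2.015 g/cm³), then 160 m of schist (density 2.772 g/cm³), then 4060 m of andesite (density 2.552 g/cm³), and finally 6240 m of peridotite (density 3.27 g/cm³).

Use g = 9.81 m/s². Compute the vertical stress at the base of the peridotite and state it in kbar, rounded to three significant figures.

alluvium: 2015 kg/m³ × 9.81 m/s² × 310 m = 6.128×10^6 Pa = 0.06128 kbar
schist: 2772 kg/m³ × 9.81 m/s² × 160 m = 4.351×10^6 Pa = 0.04351 kbar
andesite: 2552 kg/m³ × 9.81 m/s² × 4060 m = 1.016×10^8 Pa = 1.016 kbar
peridotite: 3270 kg/m³ × 9.81 m/s² × 6240 m = 2.002×10^8 Pa = 2.002 kbar
Total = 0.06128 + 0.04351 + 1.016 + 2.002 = 3.1229 kbar

3.12 kbar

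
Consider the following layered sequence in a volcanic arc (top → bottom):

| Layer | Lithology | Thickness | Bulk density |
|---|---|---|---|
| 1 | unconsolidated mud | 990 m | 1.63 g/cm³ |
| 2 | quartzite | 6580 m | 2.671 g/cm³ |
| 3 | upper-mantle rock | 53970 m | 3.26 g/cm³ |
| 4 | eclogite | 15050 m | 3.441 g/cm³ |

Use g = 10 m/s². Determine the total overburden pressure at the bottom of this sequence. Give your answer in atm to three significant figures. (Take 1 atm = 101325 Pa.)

unconsolidated mud: 1630 kg/m³ × 10 m/s² × 990 m = 1.614×10^7 Pa = 159.3 atm
quartzite: 2671 kg/m³ × 10 m/s² × 6580 m = 1.758×10^8 Pa = 1735 atm
upper-mantle rock: 3260 kg/m³ × 10 m/s² × 53970 m = 1.759×10^9 Pa = 17364 atm
eclogite: 3441 kg/m³ × 10 m/s² × 15050 m = 5.179×10^8 Pa = 5111 atm
Total = 159.3 + 1735 + 17364 + 5111 = 24369 atm

24400 atm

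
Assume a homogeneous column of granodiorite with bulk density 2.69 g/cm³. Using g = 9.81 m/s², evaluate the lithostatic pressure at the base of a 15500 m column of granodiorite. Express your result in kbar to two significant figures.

granodiorite: 2690 kg/m³ × 9.81 m/s² × 15500 m = 4.090×10^8 Pa = 4.090 kbar

4.1 kbar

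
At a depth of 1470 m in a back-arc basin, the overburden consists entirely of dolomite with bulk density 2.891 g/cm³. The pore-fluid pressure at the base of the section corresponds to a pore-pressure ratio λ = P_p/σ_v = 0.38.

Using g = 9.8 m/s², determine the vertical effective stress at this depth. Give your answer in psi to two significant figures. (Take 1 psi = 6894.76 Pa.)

3700 psi

Overburden (lithostatic) stress σ_v:
dolomite: 2891 kg/m³ × 9.8 m/s² × 1470 m = 4.165×10^7 Pa = 41.65 MPa
Pore pressure P_p = λ·σ_v = 0.38 × 41.65 MPa = 15.83 MPa
Effective stress σ' = σ_v − P_p = 41.65 − 15.83 = 25.822 MPa = 3745.1 psi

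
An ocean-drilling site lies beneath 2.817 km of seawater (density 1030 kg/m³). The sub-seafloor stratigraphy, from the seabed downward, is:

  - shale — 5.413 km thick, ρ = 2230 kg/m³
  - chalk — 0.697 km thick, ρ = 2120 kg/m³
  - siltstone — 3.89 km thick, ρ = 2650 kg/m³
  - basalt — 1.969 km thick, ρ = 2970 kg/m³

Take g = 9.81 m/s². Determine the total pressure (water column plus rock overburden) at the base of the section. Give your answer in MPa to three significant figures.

320 MPa

seawater: 1030 kg/m³ × 9.81 m/s² × 2817 m = 2.846×10^7 Pa = 28.46 MPa
shale: 2230 kg/m³ × 9.81 m/s² × 5413 m = 1.184×10^8 Pa = 118.4 MPa
chalk: 2120 kg/m³ × 9.81 m/s² × 697 m = 1.450×10^7 Pa = 14.50 MPa
siltstone: 2650 kg/m³ × 9.81 m/s² × 3890 m = 1.011×10^8 Pa = 101.1 MPa
basalt: 2970 kg/m³ × 9.81 m/s² × 1969 m = 5.737×10^7 Pa = 57.37 MPa
Total = 28.46 + 118.4 + 14.50 + 101.1 + 57.37 = 319.87 MPa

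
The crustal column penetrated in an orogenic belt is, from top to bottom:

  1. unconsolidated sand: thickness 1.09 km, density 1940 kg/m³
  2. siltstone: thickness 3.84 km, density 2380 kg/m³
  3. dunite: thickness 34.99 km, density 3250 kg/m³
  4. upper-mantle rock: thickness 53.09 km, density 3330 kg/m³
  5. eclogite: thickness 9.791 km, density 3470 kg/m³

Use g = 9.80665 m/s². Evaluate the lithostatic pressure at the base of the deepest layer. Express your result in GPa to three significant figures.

3.29 GPa

unconsolidated sand: 1940 kg/m³ × 9.80665 m/s² × 1090 m = 2.074×10^7 Pa = 0.02074 GPa
siltstone: 2380 kg/m³ × 9.80665 m/s² × 3840 m = 8.962×10^7 Pa = 0.08962 GPa
dunite: 3250 kg/m³ × 9.80665 m/s² × 34990 m = 1.115×10^9 Pa = 1.115 GPa
upper-mantle rock: 3330 kg/m³ × 9.80665 m/s² × 53090 m = 1.734×10^9 Pa = 1.734 GPa
eclogite: 3470 kg/m³ × 9.80665 m/s² × 9791 m = 3.332×10^8 Pa = 0.3332 GPa
Total = 0.02074 + 0.08962 + 1.115 + 1.734 + 0.3332 = 3.2924 GPa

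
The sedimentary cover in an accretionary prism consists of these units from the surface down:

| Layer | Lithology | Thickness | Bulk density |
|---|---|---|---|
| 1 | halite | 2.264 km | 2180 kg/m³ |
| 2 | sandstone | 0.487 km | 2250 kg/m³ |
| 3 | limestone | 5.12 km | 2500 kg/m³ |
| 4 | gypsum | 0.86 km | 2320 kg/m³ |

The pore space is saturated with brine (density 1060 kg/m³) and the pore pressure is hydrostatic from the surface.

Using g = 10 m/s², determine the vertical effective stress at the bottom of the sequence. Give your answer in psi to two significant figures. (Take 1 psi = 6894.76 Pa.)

Overburden (lithostatic) stress σ_v:
halite: 2180 kg/m³ × 10 m/s² × 2264 m = 4.936×10^7 Pa = 49.36 MPa
sandstone: 2250 kg/m³ × 10 m/s² × 487 m = 1.096×10^7 Pa = 10.96 MPa
limestone: 2500 kg/m³ × 10 m/s² × 5120 m = 1.280×10^8 Pa = 128.0 MPa
gypsum: 2320 kg/m³ × 10 m/s² × 860 m = 1.995×10^7 Pa = 19.95 MPa
Total = 49.36 + 10.96 + 128.0 + 19.95 = 208.26 MPa
Pore pressure P_p = 1060 kg/m³ × 10 m/s² × 8731 m = 9.255×10^7 Pa = 92.55 MPa
Effective stress σ' = σ_v − P_p = 208.3 − 92.55 = 115.72 MPa = 16783 psi

17000 psi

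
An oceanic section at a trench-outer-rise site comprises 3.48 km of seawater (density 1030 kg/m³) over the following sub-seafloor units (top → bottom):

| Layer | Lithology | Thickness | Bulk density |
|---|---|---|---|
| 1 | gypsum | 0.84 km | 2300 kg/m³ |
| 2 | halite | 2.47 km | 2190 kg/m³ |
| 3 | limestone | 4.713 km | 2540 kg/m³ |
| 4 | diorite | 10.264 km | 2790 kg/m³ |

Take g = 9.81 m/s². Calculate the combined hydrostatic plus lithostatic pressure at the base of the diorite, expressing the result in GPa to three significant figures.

seawater: 1030 kg/m³ × 9.81 m/s² × 3480 m = 3.516×10^7 Pa = 0.03516 GPa
gypsum: 2300 kg/m³ × 9.81 m/s² × 840 m = 1.895×10^7 Pa = 0.01895 GPa
halite: 2190 kg/m³ × 9.81 m/s² × 2470 m = 5.307×10^7 Pa = 0.05307 GPa
limestone: 2540 kg/m³ × 9.81 m/s² × 4713 m = 1.174×10^8 Pa = 0.1174 GPa
diorite: 2790 kg/m³ × 9.81 m/s² × 10264 m = 2.809×10^8 Pa = 0.2809 GPa
Total = 0.03516 + 0.01895 + 0.05307 + 0.1174 + 0.2809 = 0.50554 GPa

0.506 GPa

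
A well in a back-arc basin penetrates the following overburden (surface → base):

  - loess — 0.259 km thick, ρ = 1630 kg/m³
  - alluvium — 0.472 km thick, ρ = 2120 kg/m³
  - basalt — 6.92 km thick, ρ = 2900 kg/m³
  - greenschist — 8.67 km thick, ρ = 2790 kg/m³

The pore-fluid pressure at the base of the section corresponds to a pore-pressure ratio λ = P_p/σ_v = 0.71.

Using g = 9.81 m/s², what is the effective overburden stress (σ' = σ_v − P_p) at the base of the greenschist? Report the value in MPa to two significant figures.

Overburden (lithostatic) stress σ_v:
loess: 1630 kg/m³ × 9.81 m/s² × 259 m = 4.141×10^6 Pa = 4.141 MPa
alluvium: 2120 kg/m³ × 9.81 m/s² × 472 m = 9.816×10^6 Pa = 9.816 MPa
basalt: 2900 kg/m³ × 9.81 m/s² × 6920 m = 1.969×10^8 Pa = 196.9 MPa
greenschist: 2790 kg/m³ × 9.81 m/s² × 8670 m = 2.373×10^8 Pa = 237.3 MPa
Total = 4.141 + 9.816 + 196.9 + 237.3 = 448.12 MPa
Pore pressure P_p = λ·σ_v = 0.71 × 448.1 MPa = 318.2 MPa
Effective stress σ' = σ_v − P_p = 448.1 − 318.2 = 129.96 MPa

130 MPa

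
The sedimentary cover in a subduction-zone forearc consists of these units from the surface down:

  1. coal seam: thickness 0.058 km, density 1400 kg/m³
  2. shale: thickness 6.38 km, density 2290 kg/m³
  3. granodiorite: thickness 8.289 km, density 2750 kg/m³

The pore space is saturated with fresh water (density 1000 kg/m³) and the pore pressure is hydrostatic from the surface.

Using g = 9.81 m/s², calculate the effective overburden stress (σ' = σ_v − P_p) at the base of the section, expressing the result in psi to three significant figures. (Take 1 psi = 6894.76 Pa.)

32400 psi

Overburden (lithostatic) stress σ_v:
coal seam: 1400 kg/m³ × 9.81 m/s² × 58 m = 7.966×10^5 Pa = 0.7966 MPa
shale: 2290 kg/m³ × 9.81 m/s² × 6380 m = 1.433×10^8 Pa = 143.3 MPa
granodiorite: 2750 kg/m³ × 9.81 m/s² × 8289 m = 2.236×10^8 Pa = 223.6 MPa
Total = 0.7966 + 143.3 + 223.6 = 367.74 MPa
Pore pressure P_p = 1000 kg/m³ × 9.81 m/s² × 14727 m = 1.445×10^8 Pa = 144.5 MPa
Effective stress σ' = σ_v − P_p = 367.7 − 144.5 = 223.27 MPa = 32382 psi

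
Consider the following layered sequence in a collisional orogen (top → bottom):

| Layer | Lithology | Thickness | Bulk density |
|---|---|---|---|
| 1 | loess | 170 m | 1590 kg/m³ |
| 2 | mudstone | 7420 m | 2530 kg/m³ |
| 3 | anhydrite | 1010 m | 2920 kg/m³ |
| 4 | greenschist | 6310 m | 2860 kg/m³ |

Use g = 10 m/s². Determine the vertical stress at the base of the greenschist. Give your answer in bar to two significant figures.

4000 bar

loess: 1590 kg/m³ × 10 m/s² × 170 m = 2.703×10^6 Pa = 27.03 bar
mudstone: 2530 kg/m³ × 10 m/s² × 7420 m = 1.877×10^8 Pa = 1877 bar
anhydrite: 2920 kg/m³ × 10 m/s² × 1010 m = 2.949×10^7 Pa = 294.9 bar
greenschist: 2860 kg/m³ × 10 m/s² × 6310 m = 1.805×10^8 Pa = 1805 bar
Total = 27.03 + 1877 + 294.9 + 1805 = 4003.9 bar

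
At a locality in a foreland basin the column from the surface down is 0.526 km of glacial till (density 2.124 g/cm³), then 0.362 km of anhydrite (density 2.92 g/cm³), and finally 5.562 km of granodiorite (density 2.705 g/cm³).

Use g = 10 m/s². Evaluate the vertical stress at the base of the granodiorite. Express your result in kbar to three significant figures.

1.72 kbar

glacial till: 2124 kg/m³ × 10 m/s² × 526 m = 1.117×10^7 Pa = 0.1117 kbar
anhydrite: 2920 kg/m³ × 10 m/s² × 362 m = 1.057×10^7 Pa = 0.1057 kbar
granodiorite: 2705 kg/m³ × 10 m/s² × 5562 m = 1.505×10^8 Pa = 1.505 kbar
Total = 0.1117 + 0.1057 + 1.505 = 1.7219 kbar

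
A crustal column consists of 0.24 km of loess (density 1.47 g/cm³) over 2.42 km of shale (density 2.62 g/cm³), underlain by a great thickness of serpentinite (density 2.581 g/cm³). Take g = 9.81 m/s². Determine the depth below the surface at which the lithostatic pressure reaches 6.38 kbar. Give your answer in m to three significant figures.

Pressure at base of upper layers: 1470×9.81×240 + 2620×9.81×2420 = 6.566×10^7 Pa = 0.6566 kbar
Remaining pressure to be supplied by serpentinite: 6.380×10^8 − 6.566×10^7 = 5.723×10^8 Pa
Additional depth in serpentinite = 5.723×10^8 Pa / (2581 kg/m³ × 9.81 m/s²) = 22605 m
Total depth = 2660 m + 22605 m = 25265 m

25300 m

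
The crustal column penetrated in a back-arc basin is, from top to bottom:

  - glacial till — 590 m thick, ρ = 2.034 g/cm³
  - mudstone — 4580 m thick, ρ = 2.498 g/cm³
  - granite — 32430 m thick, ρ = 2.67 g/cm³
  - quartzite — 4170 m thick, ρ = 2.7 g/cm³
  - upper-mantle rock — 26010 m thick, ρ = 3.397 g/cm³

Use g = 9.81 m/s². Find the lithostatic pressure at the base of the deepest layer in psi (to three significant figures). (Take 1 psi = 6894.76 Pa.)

glacial till: 2034 kg/m³ × 9.81 m/s² × 590 m = 1.177×10^7 Pa = 1707 psi
mudstone: 2498 kg/m³ × 9.81 m/s² × 4580 m = 1.122×10^8 Pa = 16278 psi
granite: 2670 kg/m³ × 9.81 m/s² × 32430 m = 8.494×10^8 Pa = 1.232×10^5 psi
quartzite: 2700 kg/m³ × 9.81 m/s² × 4170 m = 1.105×10^8 Pa = 16020 psi
upper-mantle rock: 3397 kg/m³ × 9.81 m/s² × 26010 m = 8.668×10^8 Pa = 1.257×10^5 psi
Total = 1707 + 16278 + 1.232×10^5 + 16020 + 1.257×10^5 = 2.8292×10^5 psi

283000 psi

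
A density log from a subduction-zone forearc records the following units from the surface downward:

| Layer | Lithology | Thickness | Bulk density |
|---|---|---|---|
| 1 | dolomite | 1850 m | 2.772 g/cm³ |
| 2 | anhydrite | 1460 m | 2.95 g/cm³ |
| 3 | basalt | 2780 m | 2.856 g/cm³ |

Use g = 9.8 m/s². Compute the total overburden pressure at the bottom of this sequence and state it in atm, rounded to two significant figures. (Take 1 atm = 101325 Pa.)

1700 atm

dolomite: 2772 kg/m³ × 9.8 m/s² × 1850 m = 5.026×10^7 Pa = 496.0 atm
anhydrite: 2950 kg/m³ × 9.8 m/s² × 1460 m = 4.221×10^7 Pa = 416.6 atm
basalt: 2856 kg/m³ × 9.8 m/s² × 2780 m = 7.781×10^7 Pa = 767.9 atm
Total = 496.0 + 416.6 + 767.9 = 1680.5 atm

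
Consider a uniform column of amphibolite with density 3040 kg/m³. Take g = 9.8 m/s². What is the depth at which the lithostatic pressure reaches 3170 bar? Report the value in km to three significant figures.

10.6 km

h = P/(ρg) = 3170 bar / (3040 kg/m³ × 9.8 m/s²) = 3.170×10^8 Pa / 29792 Pa/m = 10640 m
= 10.640 km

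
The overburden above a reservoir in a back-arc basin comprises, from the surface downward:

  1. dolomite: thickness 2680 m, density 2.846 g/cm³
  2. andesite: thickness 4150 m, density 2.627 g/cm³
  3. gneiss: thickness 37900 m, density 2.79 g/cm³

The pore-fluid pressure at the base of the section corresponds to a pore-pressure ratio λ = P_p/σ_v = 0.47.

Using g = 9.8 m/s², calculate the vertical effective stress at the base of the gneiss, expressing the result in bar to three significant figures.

6450 bar

Overburden (lithostatic) stress σ_v:
dolomite: 2846 kg/m³ × 9.8 m/s² × 2680 m = 7.475×10^7 Pa = 74.75 MPa
andesite: 2627 kg/m³ × 9.8 m/s² × 4150 m = 1.068×10^8 Pa = 106.8 MPa
gneiss: 2790 kg/m³ × 9.8 m/s² × 37900 m = 1.036×10^9 Pa = 1036 MPa
Total = 74.75 + 106.8 + 1036 = 1217.8 MPa
Pore pressure P_p = λ·σ_v = 0.47 × 1218 MPa = 572.4 MPa
Effective stress σ' = σ_v − P_p = 1218 − 572.4 = 645.46 MPa = 6454.6 bar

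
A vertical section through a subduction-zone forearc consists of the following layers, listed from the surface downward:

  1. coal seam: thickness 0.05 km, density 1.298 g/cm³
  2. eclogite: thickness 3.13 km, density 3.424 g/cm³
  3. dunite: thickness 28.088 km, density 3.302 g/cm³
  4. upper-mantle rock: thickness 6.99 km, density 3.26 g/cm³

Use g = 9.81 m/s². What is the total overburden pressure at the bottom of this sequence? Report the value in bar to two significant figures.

12000 bar

coal seam: 1298 kg/m³ × 9.81 m/s² × 50 m = 6.367×10^5 Pa = 6.367 bar
eclogite: 3424 kg/m³ × 9.81 m/s² × 3130 m = 1.051×10^8 Pa = 1051 bar
dunite: 3302 kg/m³ × 9.81 m/s² × 28088 m = 9.098×10^8 Pa = 9098 bar
upper-mantle rock: 3260 kg/m³ × 9.81 m/s² × 6990 m = 2.235×10^8 Pa = 2235 bar
Total = 6.367 + 1051 + 9098 + 2235 = 12392 bar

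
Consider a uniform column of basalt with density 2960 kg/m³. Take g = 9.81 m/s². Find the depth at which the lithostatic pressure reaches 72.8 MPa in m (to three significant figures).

h = P/(ρg) = 72.8 MPa / (2960 kg/m³ × 9.81 m/s²) = 7.280×10^7 Pa / 29038 Pa/m = 2507.1 m

2510 m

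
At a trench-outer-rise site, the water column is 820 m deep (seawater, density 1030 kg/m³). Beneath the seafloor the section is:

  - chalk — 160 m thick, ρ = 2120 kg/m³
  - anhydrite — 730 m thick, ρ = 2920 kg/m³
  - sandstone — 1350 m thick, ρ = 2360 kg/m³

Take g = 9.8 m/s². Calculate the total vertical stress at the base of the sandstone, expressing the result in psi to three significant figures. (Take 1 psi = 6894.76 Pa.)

seawater: 1030 kg/m³ × 9.8 m/s² × 820 m = 8.277×10^6 Pa = 1200 psi
chalk: 2120 kg/m³ × 9.8 m/s² × 160 m = 3.324×10^6 Pa = 482.1 psi
anhydrite: 2920 kg/m³ × 9.8 m/s² × 730 m = 2.089×10^7 Pa = 3030 psi
sandstone: 2360 kg/m³ × 9.8 m/s² × 1350 m = 3.122×10^7 Pa = 4528 psi
Total = 1200 + 482.1 + 3030 + 4528 = 9240.9 psi

9240 psi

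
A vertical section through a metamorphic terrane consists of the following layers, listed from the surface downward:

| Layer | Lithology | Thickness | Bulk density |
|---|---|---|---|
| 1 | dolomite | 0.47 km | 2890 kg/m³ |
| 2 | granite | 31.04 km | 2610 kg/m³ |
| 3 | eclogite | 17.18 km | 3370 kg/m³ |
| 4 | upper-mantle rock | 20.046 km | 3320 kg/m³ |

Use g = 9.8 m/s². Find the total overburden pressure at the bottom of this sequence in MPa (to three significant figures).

dolomite: 2890 kg/m³ × 9.8 m/s² × 470 m = 1.331×10^7 Pa = 13.31 MPa
granite: 2610 kg/m³ × 9.8 m/s² × 31040 m = 7.939×10^8 Pa = 793.9 MPa
eclogite: 3370 kg/m³ × 9.8 m/s² × 17180 m = 5.674×10^8 Pa = 567.4 MPa
upper-mantle rock: 3320 kg/m³ × 9.8 m/s² × 20046 m = 6.522×10^8 Pa = 652.2 MPa
Total = 13.31 + 793.9 + 567.4 + 652.2 = 2026.9 MPa

2030 MPa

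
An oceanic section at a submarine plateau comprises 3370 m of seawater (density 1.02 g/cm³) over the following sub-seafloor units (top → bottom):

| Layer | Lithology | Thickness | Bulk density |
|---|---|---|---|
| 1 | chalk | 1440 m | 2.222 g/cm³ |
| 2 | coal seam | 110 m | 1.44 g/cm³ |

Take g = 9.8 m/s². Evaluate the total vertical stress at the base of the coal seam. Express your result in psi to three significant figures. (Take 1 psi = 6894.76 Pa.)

9660 psi

seawater: 1020 kg/m³ × 9.8 m/s² × 3370 m = 3.369×10^7 Pa = 4886 psi
chalk: 2222 kg/m³ × 9.8 m/s² × 1440 m = 3.136×10^7 Pa = 4548 psi
coal seam: 1440 kg/m³ × 9.8 m/s² × 110 m = 1.552×10^6 Pa = 225.1 psi
Total = 4886 + 4548 + 225.1 = 9658.9 psi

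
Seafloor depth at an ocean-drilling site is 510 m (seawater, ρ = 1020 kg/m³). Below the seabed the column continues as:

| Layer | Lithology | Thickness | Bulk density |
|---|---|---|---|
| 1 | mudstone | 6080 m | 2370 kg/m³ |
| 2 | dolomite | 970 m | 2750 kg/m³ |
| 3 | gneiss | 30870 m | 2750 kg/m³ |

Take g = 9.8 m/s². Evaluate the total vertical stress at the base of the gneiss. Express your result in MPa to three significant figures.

1000 MPa

seawater: 1020 kg/m³ × 9.8 m/s² × 510 m = 5.098×10^6 Pa = 5.098 MPa
mudstone: 2370 kg/m³ × 9.8 m/s² × 6080 m = 1.412×10^8 Pa = 141.2 MPa
dolomite: 2750 kg/m³ × 9.8 m/s² × 970 m = 2.614×10^7 Pa = 26.14 MPa
gneiss: 2750 kg/m³ × 9.8 m/s² × 30870 m = 8.319×10^8 Pa = 831.9 MPa
Total = 5.098 + 141.2 + 26.14 + 831.9 = 1004.4 MPa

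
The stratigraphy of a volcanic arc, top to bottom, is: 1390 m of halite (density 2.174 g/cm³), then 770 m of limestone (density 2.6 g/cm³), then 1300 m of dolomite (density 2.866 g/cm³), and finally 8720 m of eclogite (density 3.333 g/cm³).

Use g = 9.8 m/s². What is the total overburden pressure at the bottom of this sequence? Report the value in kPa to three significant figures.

halite: 2174 kg/m³ × 9.8 m/s² × 1390 m = 2.961×10^7 Pa = 29614 kPa
limestone: 2600 kg/m³ × 9.8 m/s² × 770 m = 1.962×10^7 Pa = 19620 kPa
dolomite: 2866 kg/m³ × 9.8 m/s² × 1300 m = 3.651×10^7 Pa = 36513 kPa
eclogite: 3333 kg/m³ × 9.8 m/s² × 8720 m = 2.848×10^8 Pa = 2.848×10^5 kPa
Total = 29614 + 19620 + 36513 + 2.848×10^5 = 3.7057×10^5 kPa

371000 kPa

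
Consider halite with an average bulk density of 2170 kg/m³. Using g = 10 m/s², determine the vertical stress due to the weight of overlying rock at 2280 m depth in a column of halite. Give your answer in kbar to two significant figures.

0.49 kbar

halite: 2170 kg/m³ × 10 m/s² × 2280 m = 4.948×10^7 Pa = 0.4948 kbar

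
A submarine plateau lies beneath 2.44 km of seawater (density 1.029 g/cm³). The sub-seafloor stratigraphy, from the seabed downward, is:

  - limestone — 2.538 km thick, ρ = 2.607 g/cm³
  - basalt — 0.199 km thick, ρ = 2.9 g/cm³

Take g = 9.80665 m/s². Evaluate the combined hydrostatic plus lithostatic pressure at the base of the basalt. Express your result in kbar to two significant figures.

seawater: 1029 kg/m³ × 9.80665 m/s² × 2440 m = 2.462×10^7 Pa = 0.2462 kbar
limestone: 2607 kg/m³ × 9.80665 m/s² × 2538 m = 6.489×10^7 Pa = 0.6489 kbar
basalt: 2900 kg/m³ × 9.80665 m/s² × 199 m = 5.659×10^6 Pa = 0.05659 kbar
Total = 0.2462 + 0.6489 + 0.05659 = 0.95168 kbar

0.95 kbar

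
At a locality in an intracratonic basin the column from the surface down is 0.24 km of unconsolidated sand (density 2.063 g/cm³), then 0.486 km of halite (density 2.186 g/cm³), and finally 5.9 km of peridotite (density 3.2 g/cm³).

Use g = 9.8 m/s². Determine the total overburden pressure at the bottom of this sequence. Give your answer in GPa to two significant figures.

unconsolidated sand: 2063 kg/m³ × 9.8 m/s² × 240 m = 4.852×10^6 Pa = 4.852×10^-3 GPa
halite: 2186 kg/m³ × 9.8 m/s² × 486 m = 1.041×10^7 Pa = 0.01041 GPa
peridotite: 3200 kg/m³ × 9.8 m/s² × 5900 m = 1.850×10^8 Pa = 0.1850 GPa
Total = 4.852×10^-3 + 0.01041 + 0.1850 = 0.20029 GPa

0.20 GPa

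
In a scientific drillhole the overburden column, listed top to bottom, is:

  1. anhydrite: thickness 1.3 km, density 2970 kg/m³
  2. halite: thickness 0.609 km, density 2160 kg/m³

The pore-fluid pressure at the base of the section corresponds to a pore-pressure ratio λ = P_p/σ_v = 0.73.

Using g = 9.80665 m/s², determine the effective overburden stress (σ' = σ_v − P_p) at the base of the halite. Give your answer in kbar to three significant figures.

Overburden (lithostatic) stress σ_v:
anhydrite: 2970 kg/m³ × 9.80665 m/s² × 1300 m = 3.786×10^7 Pa = 37.86 MPa
halite: 2160 kg/m³ × 9.80665 m/s² × 609 m = 1.290×10^7 Pa = 12.90 MPa
Total = 37.86 + 12.90 = 50.764 MPa
Pore pressure P_p = λ·σ_v = 0.73 × 50.76 MPa = 37.06 MPa
Effective stress σ' = σ_v − P_p = 50.76 − 37.06 = 13.706 MPa = 0.13706 kbar

0.137 kbar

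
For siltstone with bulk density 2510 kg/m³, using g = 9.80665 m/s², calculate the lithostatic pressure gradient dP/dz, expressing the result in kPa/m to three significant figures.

24.6 kPa/m

dP/dz = ρg = 2510 kg/m³ × 9.80665 m/s² = 24615 Pa/m
= 24615 Pa/m × (1 kPa/m / 1000.0 Pa/m) = 24.615 kPa/m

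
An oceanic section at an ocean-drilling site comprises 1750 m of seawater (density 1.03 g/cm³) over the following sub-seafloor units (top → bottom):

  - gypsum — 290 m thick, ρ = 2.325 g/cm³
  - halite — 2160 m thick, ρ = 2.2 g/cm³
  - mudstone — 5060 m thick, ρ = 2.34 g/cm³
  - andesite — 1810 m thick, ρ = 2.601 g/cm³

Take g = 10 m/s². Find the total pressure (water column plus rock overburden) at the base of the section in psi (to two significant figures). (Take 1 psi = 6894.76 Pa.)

34000 psi

seawater: 1030 kg/m³ × 10 m/s² × 1750 m = 1.802×10^7 Pa = 2614 psi
gypsum: 2325 kg/m³ × 10 m/s² × 290 m = 6.742×10^6 Pa = 977.9 psi
halite: 2200 kg/m³ × 10 m/s² × 2160 m = 4.752×10^7 Pa = 6892 psi
mudstone: 2340 kg/m³ × 10 m/s² × 5060 m = 1.184×10^8 Pa = 17173 psi
andesite: 2601 kg/m³ × 10 m/s² × 1810 m = 4.708×10^7 Pa = 6828 psi
Total = 2614 + 977.9 + 6892 + 17173 + 6828 = 34486 psi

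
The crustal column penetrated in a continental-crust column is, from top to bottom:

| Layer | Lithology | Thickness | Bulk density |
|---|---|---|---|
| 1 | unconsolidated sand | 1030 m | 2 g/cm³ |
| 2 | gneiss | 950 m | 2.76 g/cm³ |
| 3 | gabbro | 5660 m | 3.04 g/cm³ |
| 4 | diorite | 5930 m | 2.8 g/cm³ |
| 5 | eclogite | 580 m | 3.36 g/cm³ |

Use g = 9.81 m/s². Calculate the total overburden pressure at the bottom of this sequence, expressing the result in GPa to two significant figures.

0.40 GPa

unconsolidated sand: 2000 kg/m³ × 9.81 m/s² × 1030 m = 2.021×10^7 Pa = 0.02021 GPa
gneiss: 2760 kg/m³ × 9.81 m/s² × 950 m = 2.572×10^7 Pa = 0.02572 GPa
gabbro: 3040 kg/m³ × 9.81 m/s² × 5660 m = 1.688×10^8 Pa = 0.1688 GPa
diorite: 2800 kg/m³ × 9.81 m/s² × 5930 m = 1.629×10^8 Pa = 0.1629 GPa
eclogite: 3360 kg/m³ × 9.81 m/s² × 580 m = 1.912×10^7 Pa = 0.01912 GPa
Total = 0.02021 + 0.02572 + 0.1688 + 0.1629 + 0.01912 = 0.39673 GPa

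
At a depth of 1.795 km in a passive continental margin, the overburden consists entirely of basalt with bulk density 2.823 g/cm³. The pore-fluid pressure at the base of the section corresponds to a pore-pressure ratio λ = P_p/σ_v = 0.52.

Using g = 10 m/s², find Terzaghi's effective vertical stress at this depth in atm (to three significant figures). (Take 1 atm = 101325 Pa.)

Overburden (lithostatic) stress σ_v:
basalt: 2823 kg/m³ × 10 m/s² × 1795 m = 5.067×10^7 Pa = 50.67 MPa
Pore pressure P_p = λ·σ_v = 0.52 × 50.67 MPa = 26.35 MPa
Effective stress σ' = σ_v − P_p = 50.67 − 26.35 = 24.323 MPa = 240.05 atm

240 atm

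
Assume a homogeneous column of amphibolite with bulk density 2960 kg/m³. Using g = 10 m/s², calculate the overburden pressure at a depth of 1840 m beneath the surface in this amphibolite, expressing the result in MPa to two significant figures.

amphibolite: 2960 kg/m³ × 10 m/s² × 1840 m = 5.446×10^7 Pa = 54.46 MPa

54 MPa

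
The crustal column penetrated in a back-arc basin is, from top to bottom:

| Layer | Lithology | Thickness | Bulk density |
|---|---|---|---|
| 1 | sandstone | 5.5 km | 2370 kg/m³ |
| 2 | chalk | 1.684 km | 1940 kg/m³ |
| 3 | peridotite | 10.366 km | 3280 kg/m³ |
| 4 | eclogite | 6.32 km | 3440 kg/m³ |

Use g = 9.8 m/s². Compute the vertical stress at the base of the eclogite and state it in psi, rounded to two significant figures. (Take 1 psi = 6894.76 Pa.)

sandstone: 2370 kg/m³ × 9.8 m/s² × 5500 m = 1.277×10^8 Pa = 18528 psi
chalk: 1940 kg/m³ × 9.8 m/s² × 1684 m = 3.202×10^7 Pa = 4644 psi
peridotite: 3280 kg/m³ × 9.8 m/s² × 10366 m = 3.332×10^8 Pa = 48327 psi
eclogite: 3440 kg/m³ × 9.8 m/s² × 6320 m = 2.131×10^8 Pa = 30902 psi
Total = 18528 + 4644 + 48327 + 30902 = 1.0240×10^5 psi

100000 psi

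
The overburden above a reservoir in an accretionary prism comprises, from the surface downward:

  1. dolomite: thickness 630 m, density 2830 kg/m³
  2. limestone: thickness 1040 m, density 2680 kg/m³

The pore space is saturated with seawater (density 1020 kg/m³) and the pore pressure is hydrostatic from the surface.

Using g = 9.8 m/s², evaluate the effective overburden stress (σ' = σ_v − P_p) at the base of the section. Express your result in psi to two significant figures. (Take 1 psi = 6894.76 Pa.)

Overburden (lithostatic) stress σ_v:
dolomite: 2830 kg/m³ × 9.8 m/s² × 630 m = 1.747×10^7 Pa = 17.47 MPa
limestone: 2680 kg/m³ × 9.8 m/s² × 1040 m = 2.731×10^7 Pa = 27.31 MPa
Total = 17.47 + 27.31 = 44.787 MPa
Pore pressure P_p = 1020 kg/m³ × 9.8 m/s² × 1670 m = 1.669×10^7 Pa = 16.69 MPa
Effective stress σ' = σ_v − P_p = 44.79 − 16.69 = 28.094 MPa = 4074.6 psi

4100 psi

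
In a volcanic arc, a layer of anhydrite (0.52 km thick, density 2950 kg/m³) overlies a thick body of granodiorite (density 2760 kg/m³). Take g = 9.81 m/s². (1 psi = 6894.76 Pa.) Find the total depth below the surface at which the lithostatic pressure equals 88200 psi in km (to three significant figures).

Pressure at base of upper layers: 2950×9.81×520 = 1.505×10^7 Pa = 2183 psi
Remaining pressure to be supplied by granodiorite: 6.081×10^8 − 1.505×10^7 = 5.931×10^8 Pa
Additional depth in granodiorite = 5.931×10^8 Pa / (2760 kg/m³ × 9.81 m/s²) = 21904 m
Total depth = 520 m + 21904 m = 22424 m
= 22.424 km

22.4 km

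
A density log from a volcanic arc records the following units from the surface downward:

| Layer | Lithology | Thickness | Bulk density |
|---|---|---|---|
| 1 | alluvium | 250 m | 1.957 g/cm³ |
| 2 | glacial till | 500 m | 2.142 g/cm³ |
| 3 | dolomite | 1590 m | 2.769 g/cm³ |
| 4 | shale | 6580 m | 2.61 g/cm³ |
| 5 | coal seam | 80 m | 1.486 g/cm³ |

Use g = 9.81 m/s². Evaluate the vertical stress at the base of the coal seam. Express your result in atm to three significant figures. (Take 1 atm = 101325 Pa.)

alluvium: 1957 kg/m³ × 9.81 m/s² × 250 m = 4.800×10^6 Pa = 47.37 atm
glacial till: 2142 kg/m³ × 9.81 m/s² × 500 m = 1.051×10^7 Pa = 103.7 atm
dolomite: 2769 kg/m³ × 9.81 m/s² × 1590 m = 4.319×10^7 Pa = 426.3 atm
shale: 2610 kg/m³ × 9.81 m/s² × 6580 m = 1.685×10^8 Pa = 1663 atm
coal seam: 1486 kg/m³ × 9.81 m/s² × 80 m = 1.166×10^6 Pa = 11.51 atm
Total = 47.37 + 103.7 + 426.3 + 1663 + 11.51 = 2251.5 atm

2250 atm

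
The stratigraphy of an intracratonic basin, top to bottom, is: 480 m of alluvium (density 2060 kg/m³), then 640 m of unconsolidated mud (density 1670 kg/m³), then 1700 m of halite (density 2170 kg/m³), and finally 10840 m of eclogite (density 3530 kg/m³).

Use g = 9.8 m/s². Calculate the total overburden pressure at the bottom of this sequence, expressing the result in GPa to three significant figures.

alluvium: 2060 kg/m³ × 9.8 m/s² × 480 m = 9.690×10^6 Pa = 9.690×10^-3 GPa
unconsolidated mud: 1670 kg/m³ × 9.8 m/s² × 640 m = 1.047×10^7 Pa = 0.01047 GPa
halite: 2170 kg/m³ × 9.8 m/s² × 1700 m = 3.615×10^7 Pa = 0.03615 GPa
eclogite: 3530 kg/m³ × 9.8 m/s² × 10840 m = 3.750×10^8 Pa = 0.3750 GPa
Total = 9.690×10^-3 + 0.01047 + 0.03615 + 0.3750 = 0.43132 GPa

0.431 GPa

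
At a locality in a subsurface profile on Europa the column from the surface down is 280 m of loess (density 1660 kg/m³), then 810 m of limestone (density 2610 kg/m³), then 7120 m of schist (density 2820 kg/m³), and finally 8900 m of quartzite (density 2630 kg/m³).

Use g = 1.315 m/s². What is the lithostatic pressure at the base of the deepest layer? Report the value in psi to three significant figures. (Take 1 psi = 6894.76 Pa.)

8790 psi

loess: 1660 kg/m³ × 1.315 m/s² × 280 m = 6.112×10^5 Pa = 88.65 psi
limestone: 2610 kg/m³ × 1.315 m/s² × 810 m = 2.780×10^6 Pa = 403.2 psi
schist: 2820 kg/m³ × 1.315 m/s² × 7120 m = 2.640×10^7 Pa = 3829 psi
quartzite: 2630 kg/m³ × 1.315 m/s² × 8900 m = 3.078×10^7 Pa = 4464 psi
Total = 88.65 + 403.2 + 3829 + 4464 = 8785.6 psi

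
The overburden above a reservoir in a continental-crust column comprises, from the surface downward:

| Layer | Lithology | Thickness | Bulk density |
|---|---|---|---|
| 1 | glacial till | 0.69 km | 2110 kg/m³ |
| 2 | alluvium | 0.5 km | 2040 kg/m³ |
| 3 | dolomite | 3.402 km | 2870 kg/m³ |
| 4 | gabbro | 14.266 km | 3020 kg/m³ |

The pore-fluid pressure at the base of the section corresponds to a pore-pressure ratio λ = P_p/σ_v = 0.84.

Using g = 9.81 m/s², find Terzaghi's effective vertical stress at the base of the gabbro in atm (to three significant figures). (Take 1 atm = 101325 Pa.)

Overburden (lithostatic) stress σ_v:
glacial till: 2110 kg/m³ × 9.81 m/s² × 690 m = 1.428×10^7 Pa = 14.28 MPa
alluvium: 2040 kg/m³ × 9.81 m/s² × 500 m = 1.001×10^7 Pa = 10.01 MPa
dolomite: 2870 kg/m³ × 9.81 m/s² × 3402 m = 9.578×10^7 Pa = 95.78 MPa
gabbro: 3020 kg/m³ × 9.81 m/s² × 14266 m = 4.226×10^8 Pa = 422.6 MPa
Total = 14.28 + 10.01 + 95.78 + 422.6 = 542.72 MPa
Pore pressure P_p = λ·σ_v = 0.84 × 542.7 MPa = 455.9 MPa
Effective stress σ' = σ_v − P_p = 542.7 − 455.9 = 86.835 MPa = 856.99 atm

857 atm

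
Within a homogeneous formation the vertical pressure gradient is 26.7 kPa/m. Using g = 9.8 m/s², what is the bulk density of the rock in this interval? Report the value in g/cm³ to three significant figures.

2.72 g/cm³

ρ = (dP/dz)/g = 26.7 kPa/m / 9.8 m/s² = 26700 Pa/m / 9.8 m/s² = 2724.5 kg/m³
= 2.724 g/cm³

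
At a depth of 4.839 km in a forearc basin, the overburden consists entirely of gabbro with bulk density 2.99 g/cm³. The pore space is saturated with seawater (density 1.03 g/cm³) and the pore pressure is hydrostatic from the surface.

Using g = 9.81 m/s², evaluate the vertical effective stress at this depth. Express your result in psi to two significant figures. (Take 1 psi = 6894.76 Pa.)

Overburden (lithostatic) stress σ_v:
gabbro: 2990 kg/m³ × 9.81 m/s² × 4839 m = 1.419×10^8 Pa = 141.9 MPa
Pore pressure P_p = 1030 kg/m³ × 9.81 m/s² × 4839 m = 4.889×10^7 Pa = 48.89 MPa
Effective stress σ' = σ_v − P_p = 141.9 − 48.89 = 93.042 MPa = 13495 psi

13000 psi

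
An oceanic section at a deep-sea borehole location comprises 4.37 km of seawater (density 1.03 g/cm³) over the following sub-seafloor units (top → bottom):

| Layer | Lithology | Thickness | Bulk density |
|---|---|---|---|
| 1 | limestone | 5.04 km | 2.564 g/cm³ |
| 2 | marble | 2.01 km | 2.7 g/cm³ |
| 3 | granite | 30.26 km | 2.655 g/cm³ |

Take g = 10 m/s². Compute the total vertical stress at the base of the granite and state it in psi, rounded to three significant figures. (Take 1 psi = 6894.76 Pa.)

seawater: 1030 kg/m³ × 10 m/s² × 4370 m = 4.501×10^7 Pa = 6528 psi
limestone: 2564 kg/m³ × 10 m/s² × 5040 m = 1.292×10^8 Pa = 18743 psi
marble: 2700 kg/m³ × 10 m/s² × 2010 m = 5.427×10^7 Pa = 7871 psi
granite: 2655 kg/m³ × 10 m/s² × 30260 m = 8.034×10^8 Pa = 1.165×10^5 psi
Total = 6528 + 18743 + 7871 + 1.165×10^5 = 1.4967×10^5 psi

150000 psi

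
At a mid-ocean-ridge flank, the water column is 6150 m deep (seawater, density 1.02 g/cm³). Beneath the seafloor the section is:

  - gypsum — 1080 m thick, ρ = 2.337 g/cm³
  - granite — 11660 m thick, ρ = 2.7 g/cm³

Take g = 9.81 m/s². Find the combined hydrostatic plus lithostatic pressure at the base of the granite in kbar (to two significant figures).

seawater: 1020 kg/m³ × 9.81 m/s² × 6150 m = 6.154×10^7 Pa = 0.6154 kbar
gypsum: 2337 kg/m³ × 9.81 m/s² × 1080 m = 2.476×10^7 Pa = 0.2476 kbar
granite: 2700 kg/m³ × 9.81 m/s² × 11660 m = 3.088×10^8 Pa = 3.088 kbar
Total = 0.6154 + 0.2476 + 3.088 = 3.9514 kbar

4.0 kbar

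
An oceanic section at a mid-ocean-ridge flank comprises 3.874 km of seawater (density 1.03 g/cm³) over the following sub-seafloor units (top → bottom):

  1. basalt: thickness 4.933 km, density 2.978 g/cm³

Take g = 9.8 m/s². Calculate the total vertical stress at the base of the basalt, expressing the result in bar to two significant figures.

seawater: 1030 kg/m³ × 9.8 m/s² × 3874 m = 3.910×10^7 Pa = 391.0 bar
basalt: 2978 kg/m³ × 9.8 m/s² × 4933 m = 1.440×10^8 Pa = 1440 bar
Total = 391.0 + 1440 = 1830.7 bar

1800 bar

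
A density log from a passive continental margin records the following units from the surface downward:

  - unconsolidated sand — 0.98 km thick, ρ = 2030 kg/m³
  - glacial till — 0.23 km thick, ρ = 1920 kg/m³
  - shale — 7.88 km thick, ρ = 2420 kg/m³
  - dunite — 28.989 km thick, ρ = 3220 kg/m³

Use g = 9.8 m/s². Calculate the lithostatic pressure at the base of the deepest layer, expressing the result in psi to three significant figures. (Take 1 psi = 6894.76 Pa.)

163000 psi

unconsolidated sand: 2030 kg/m³ × 9.8 m/s² × 980 m = 1.950×10^7 Pa = 2828 psi
glacial till: 1920 kg/m³ × 9.8 m/s² × 230 m = 4.328×10^6 Pa = 627.7 psi
shale: 2420 kg/m³ × 9.8 m/s² × 7880 m = 1.869×10^8 Pa = 27105 psi
dunite: 3220 kg/m³ × 9.8 m/s² × 28989 m = 9.148×10^8 Pa = 1.327×10^5 psi
Total = 2828 + 627.7 + 27105 + 1.327×10^5 = 1.6324×10^5 psi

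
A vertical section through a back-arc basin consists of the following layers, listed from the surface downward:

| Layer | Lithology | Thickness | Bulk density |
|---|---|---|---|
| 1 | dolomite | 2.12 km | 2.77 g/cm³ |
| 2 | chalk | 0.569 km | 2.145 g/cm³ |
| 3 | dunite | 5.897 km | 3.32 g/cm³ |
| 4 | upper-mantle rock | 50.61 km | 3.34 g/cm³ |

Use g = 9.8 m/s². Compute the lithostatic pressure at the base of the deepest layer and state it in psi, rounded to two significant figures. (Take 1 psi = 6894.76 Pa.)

dolomite: 2770 kg/m³ × 9.8 m/s² × 2120 m = 5.755×10^7 Pa = 8347 psi
chalk: 2145 kg/m³ × 9.8 m/s² × 569 m = 1.196×10^7 Pa = 1735 psi
dunite: 3320 kg/m³ × 9.8 m/s² × 5897 m = 1.919×10^8 Pa = 27828 psi
upper-mantle rock: 3340 kg/m³ × 9.8 m/s² × 50610 m = 1.657×10^9 Pa = 2.403×10^5 psi
Total = 8347 + 1735 + 27828 + 2.403×10^5 = 2.7817×10^5 psi

280000 psi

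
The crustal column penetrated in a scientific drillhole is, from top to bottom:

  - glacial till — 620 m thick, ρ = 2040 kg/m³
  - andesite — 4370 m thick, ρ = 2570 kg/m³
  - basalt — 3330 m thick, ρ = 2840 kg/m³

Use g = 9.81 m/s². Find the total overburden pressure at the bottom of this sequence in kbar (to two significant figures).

2.2 kbar

glacial till: 2040 kg/m³ × 9.81 m/s² × 620 m = 1.241×10^7 Pa = 0.1241 kbar
andesite: 2570 kg/m³ × 9.81 m/s² × 4370 m = 1.102×10^8 Pa = 1.102 kbar
basalt: 2840 kg/m³ × 9.81 m/s² × 3330 m = 9.278×10^7 Pa = 0.9278 kbar
Total = 0.1241 + 1.102 + 0.9278 = 2.1536 kbar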